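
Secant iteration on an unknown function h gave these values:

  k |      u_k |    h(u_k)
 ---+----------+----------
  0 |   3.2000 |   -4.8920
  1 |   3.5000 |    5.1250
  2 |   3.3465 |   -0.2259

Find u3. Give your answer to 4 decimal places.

3.3530

u3 = 3.3465 − (-0.2259)·(3.3465 − 3.5000) / (-0.2259 − 5.1250)
   = 3.3465 − (0.034676)/(-5.350900) = 3.352980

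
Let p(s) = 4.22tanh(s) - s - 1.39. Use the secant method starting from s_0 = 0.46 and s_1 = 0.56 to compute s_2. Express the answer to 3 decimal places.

p(0.46) = -0.03504, p(0.56) = 0.19366
s_2 = 0.56000 − 0.19366·(0.56000 − 0.46000) / (0.19366 − (-0.03504)) = 0.56000 − (0.01937)/(0.22871) = 0.47532

0.475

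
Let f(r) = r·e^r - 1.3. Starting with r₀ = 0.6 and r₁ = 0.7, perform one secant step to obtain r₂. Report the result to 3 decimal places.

0.665

f(0.6) = -0.20673, f(0.7) = 0.10963
r₂ = 0.70000 − 0.10963·(0.70000 − 0.60000) / (0.10963 − (-0.20673)) = 0.70000 − (0.01096)/(0.31636) = 0.66535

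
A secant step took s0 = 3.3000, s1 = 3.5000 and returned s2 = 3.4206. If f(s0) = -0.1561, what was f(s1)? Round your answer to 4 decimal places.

0.1028

The secant line through (3.3000, -0.1561) and (3.5000, f(s1)) crosses zero at s2 = 3.4206.
So (3.3000, -0.1561), (3.5000, f(s1)), (3.4206, 0) are collinear:
f(s1) = -0.1561 · (3.5000 − 3.4206) / (3.3000 − 3.4206) = -0.1561 · (0.079400)/(-0.120600) = 0.102772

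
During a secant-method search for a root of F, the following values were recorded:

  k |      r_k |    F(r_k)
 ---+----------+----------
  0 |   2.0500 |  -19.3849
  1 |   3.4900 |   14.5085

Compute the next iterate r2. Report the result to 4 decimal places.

2.8736

r2 = 3.4900 − 14.5085·(3.4900 − 2.0500) / (14.5085 − (-19.3849))
   = 3.4900 − (20.892240)/(33.893400) = 2.873590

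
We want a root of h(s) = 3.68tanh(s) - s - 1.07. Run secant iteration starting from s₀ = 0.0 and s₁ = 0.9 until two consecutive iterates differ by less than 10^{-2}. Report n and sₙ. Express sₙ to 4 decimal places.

n = 5, sₙ = 0.4342

h(0.0) = -1.070000, h(0.9) = 0.665976
s₂ = 0.900000 − 0.665976·(0.900000)/(1.735976) = 0.554731;  |Δ| = 0.345269
h(0.554731) = 0.230201
s₃ = 0.554731 − 0.230201·(-0.345269)/(-0.435775) = 0.372340;  |Δ| = 0.182391
h(0.372340) = -0.132124
s₄ = 0.372340 − (-0.132124)·(-0.182391)/(-0.362325) = 0.438850;  |Δ| = 0.066510
h(0.438850) = 0.009852
s₅ = 0.438850 − 0.009852·(0.066510)/(0.141976) = 0.434235;  |Δ| = 0.004615
|s₅ − s₄| = 0.004615 < 10^{-2}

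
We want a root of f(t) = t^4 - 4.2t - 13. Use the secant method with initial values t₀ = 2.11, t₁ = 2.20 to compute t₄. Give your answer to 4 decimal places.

f(2.11) = -2.040806, f(2.20) = 1.185600
t₂ = 2.200000 − 1.185600·(2.200000 − 2.110000) / (1.185600 − (-2.040806)) = 2.200000 − (0.106704)/(3.226406) = 2.166928
f(2.166928) = -0.052658
t₃ = 2.166928 − (-0.052658)·(2.166928 − 2.200000) / (-0.052658 − 1.185600) = 2.166928 − (0.001742)/(-1.238258) = 2.168334
f(2.168334) = -0.001268
t₄ = 2.168334 − (-0.001268)·(2.168334 − 2.166928) / (-0.001268 − (-0.052658)) = 2.168334 − (-0.000002)/(0.051390) = 2.168369

2.1684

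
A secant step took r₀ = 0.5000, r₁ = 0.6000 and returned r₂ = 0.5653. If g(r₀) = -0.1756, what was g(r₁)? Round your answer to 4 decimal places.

The secant line through (0.5000, -0.1756) and (0.6000, g(r₁)) crosses zero at r₂ = 0.5653.
So (0.5000, -0.1756), (0.6000, g(r₁)), (0.5653, 0) are collinear:
g(r₁) = -0.1756 · (0.6000 − 0.5653) / (0.5000 − 0.5653) = -0.1756 · (0.034700)/(-0.065300) = 0.093313

0.0933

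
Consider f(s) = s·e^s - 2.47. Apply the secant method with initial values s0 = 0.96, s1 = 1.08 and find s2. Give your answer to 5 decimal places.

0.95336

f(0.96) = 0.0372286, f(1.08) = 0.7102539
s2 = 1.0800000 − 0.7102539·(1.0800000 − 0.9600000) / (0.7102539 − 0.0372286) = 1.0800000 − (0.0852305)/(0.6730253) = 0.9533622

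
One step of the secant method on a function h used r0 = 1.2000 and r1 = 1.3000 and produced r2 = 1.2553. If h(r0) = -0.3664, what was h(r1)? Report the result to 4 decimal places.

0.2962

The secant line through (1.2000, -0.3664) and (1.3000, h(r1)) crosses zero at r2 = 1.2553.
So (1.2000, -0.3664), (1.3000, h(r1)), (1.2553, 0) are collinear:
h(r1) = -0.3664 · (1.3000 − 1.2553) / (1.2000 − 1.2553) = -0.3664 · (0.044700)/(-0.055300) = 0.296168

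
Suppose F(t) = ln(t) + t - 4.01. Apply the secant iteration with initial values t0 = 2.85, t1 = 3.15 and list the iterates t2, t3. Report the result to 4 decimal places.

F(2.85) = -0.112681, F(3.15) = 0.287402
t2 = 3.150000 − 0.287402·(3.150000 − 2.850000) / (0.287402 − (-0.112681)) = 3.150000 − (0.086221)/(0.400083) = 2.934493
F(2.934493) = 0.001028
t3 = 2.934493 − 0.001028·(2.934493 − 3.150000) / (0.001028 − 0.287402) = 2.934493 − (-0.000222)/(-0.286375) = 2.933720

2.9345, 2.9337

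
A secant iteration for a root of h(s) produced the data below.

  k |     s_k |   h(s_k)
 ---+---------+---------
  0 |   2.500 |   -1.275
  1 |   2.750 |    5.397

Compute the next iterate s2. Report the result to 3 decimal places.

2.548

s2 = 2.750 − 5.397·(2.750 − 2.500) / (5.397 − (-1.275))
   = 2.750 − (1.34925)/(6.67200) = 2.54777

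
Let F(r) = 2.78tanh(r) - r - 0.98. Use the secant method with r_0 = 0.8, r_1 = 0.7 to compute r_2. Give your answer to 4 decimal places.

0.6998

F(0.8) = 0.066022, F(0.7) = 0.000142
r_2 = 0.700000 − 0.000142·(0.700000 − 0.800000) / (0.000142 − 0.066022) = 0.700000 − (-0.000014)/(-0.065880) = 0.699784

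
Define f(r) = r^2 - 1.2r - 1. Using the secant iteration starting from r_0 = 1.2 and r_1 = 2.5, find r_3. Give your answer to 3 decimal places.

1.724

f(1.2) = -1.00000, f(2.5) = 2.25000
r_2 = 2.50000 − 2.25000·(2.50000 − 1.20000) / (2.25000 − (-1.00000)) = 2.50000 − (2.92500)/(3.25000) = 1.60000
f(1.60000) = -0.36000
r_3 = 1.60000 − (-0.36000)·(1.60000 − 2.50000) / (-0.36000 − 2.25000) = 1.60000 − (0.32400)/(-2.61000) = 1.72414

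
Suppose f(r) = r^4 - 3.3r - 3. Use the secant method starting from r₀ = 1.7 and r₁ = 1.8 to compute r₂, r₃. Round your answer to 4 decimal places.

f(1.7) = -0.257900, f(1.8) = 1.557600
r₂ = 1.800000 − 1.557600·(1.800000 − 1.700000) / (1.557600 − (-0.257900)) = 1.800000 − (0.155760)/(1.815500) = 1.714205
f(1.714205) = -0.022094
r₃ = 1.714205 − (-0.022094)·(1.714205 − 1.800000) / (-0.022094 − 1.557600) = 1.714205 − (0.001896)/(-1.579694) = 1.715405

1.7142, 1.7154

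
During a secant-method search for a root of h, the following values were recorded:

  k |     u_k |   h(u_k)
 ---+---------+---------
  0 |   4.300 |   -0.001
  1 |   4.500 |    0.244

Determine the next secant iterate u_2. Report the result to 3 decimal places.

4.301

u_2 = 4.500 − 0.244·(4.500 − 4.300) / (0.244 − (-0.001))
   = 4.500 − (0.04880)/(0.24500) = 4.30082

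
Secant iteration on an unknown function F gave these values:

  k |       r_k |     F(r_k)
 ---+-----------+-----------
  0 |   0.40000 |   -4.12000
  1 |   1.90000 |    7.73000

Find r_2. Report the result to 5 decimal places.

r_2 = 1.90000 − 7.73000·(1.90000 − 0.40000) / (7.73000 − (-4.12000))
   = 1.90000 − (11.5950000)/(11.8500000) = 0.9215190

0.92152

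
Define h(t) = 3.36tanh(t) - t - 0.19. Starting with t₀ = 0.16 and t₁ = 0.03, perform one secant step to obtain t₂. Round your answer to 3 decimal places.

0.081

h(0.16) = 0.18306, h(0.03) = -0.11923
t₂ = 0.03000 − (-0.11923)·(0.03000 − 0.16000) / (-0.11923 − 0.18306) = 0.03000 − (0.01550)/(-0.30229) = 0.08128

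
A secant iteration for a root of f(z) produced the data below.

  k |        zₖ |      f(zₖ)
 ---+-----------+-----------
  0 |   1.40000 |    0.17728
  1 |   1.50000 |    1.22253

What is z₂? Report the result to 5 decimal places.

z₂ = 1.50000 − 1.22253·(1.50000 − 1.40000) / (1.22253 − 0.17728)
   = 1.50000 − (0.1222530)/(1.0452500) = 1.3830395

1.38304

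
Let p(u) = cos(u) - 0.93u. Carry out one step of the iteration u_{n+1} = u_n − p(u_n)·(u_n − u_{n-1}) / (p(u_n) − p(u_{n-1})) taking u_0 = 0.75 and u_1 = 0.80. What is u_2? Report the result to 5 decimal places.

p(0.75) = 0.0341889, p(0.80) = -0.0472933
u_2 = 0.8000000 − (-0.0472933)·(0.8000000 − 0.7500000) / (-0.0472933 − 0.0341889) = 0.8000000 − (-0.0023647)/(-0.0814822) = 0.7709794

0.77098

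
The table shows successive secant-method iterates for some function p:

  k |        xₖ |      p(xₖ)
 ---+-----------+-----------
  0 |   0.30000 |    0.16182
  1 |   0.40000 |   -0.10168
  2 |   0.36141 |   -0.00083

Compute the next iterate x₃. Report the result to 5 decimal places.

0.36109

x₃ = 0.36141 − (-0.00083)·(0.36141 − 0.40000) / (-0.00083 − (-0.10168))
   = 0.36141 − (0.0000320)/(0.1008500) = 0.3610924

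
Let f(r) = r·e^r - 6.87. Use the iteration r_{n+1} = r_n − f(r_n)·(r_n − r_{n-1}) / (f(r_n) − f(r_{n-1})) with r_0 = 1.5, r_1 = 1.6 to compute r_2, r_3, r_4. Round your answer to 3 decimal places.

f(1.5) = -0.14747, f(1.6) = 1.05485
r_2 = 1.60000 − 1.05485·(1.60000 − 1.50000) / (1.05485 − (-0.14747)) = 1.60000 − (0.10549)/(1.20232) = 1.51227
f(1.51227) = -0.00886
r_3 = 1.51227 − (-0.00886)·(1.51227 − 1.60000) / (-0.00886 − 1.05485) = 1.51227 − (0.00078)/(-1.06371) = 1.51300
f(1.51300) = -0.00053
r_4 = 1.51300 − (-0.00053)·(1.51300 − 1.51227) / (-0.00053 − (-0.00886)) = 1.51300 − (0.00000)/(0.00833) = 1.51304

1.512, 1.513, 1.513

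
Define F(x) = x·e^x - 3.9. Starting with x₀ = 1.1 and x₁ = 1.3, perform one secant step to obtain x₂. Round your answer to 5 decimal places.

F(1.1) = -0.5954174, F(1.3) = 0.8700857
x₂ = 1.3000000 − 0.8700857·(1.3000000 − 1.1000000) / (0.8700857 − (-0.5954174)) = 1.3000000 − (0.1740171)/(1.4655030) = 1.1812577

1.18126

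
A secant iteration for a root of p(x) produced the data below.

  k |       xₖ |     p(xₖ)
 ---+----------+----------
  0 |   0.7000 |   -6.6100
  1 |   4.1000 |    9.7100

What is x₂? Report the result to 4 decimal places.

2.0771

x₂ = 4.1000 − 9.7100·(4.1000 − 0.7000) / (9.7100 − (-6.6100))
   = 4.1000 − (33.014000)/(16.320000) = 2.077083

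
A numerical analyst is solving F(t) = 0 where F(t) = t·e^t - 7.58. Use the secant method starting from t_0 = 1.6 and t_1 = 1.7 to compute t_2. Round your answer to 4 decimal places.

1.5750

F(1.6) = 0.344852, F(1.7) = 1.725711
t_2 = 1.700000 − 1.725711·(1.700000 − 1.600000) / (1.725711 − 0.344852) = 1.700000 − (0.172571)/(1.380859) = 1.575026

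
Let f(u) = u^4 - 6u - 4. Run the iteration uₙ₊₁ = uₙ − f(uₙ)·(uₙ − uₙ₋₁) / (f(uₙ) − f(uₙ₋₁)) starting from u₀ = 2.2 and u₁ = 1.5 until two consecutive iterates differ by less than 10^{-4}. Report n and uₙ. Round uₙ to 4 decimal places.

f(2.2) = 6.225600, f(1.5) = -7.937500
u₂ = 1.500000 − (-7.937500)·(-0.700000)/(-14.163100) = 1.892305;  |Δ| = 0.392305
f(1.892305) = -2.531578
u₃ = 1.892305 − (-2.531578)·(0.392305)/(5.405922) = 2.076020;  |Δ| = 0.183715
f(2.076020) = 2.118760
u₄ = 2.076020 − 2.118760·(0.183715)/(4.650339) = 1.992317;  |Δ| = 0.083703
f(1.992317) = -0.198355
u₅ = 1.992317 − (-0.198355)·(-0.083703)/(-2.317116) = 1.999482;  |Δ| = 0.007165
f(1.999482) = -0.013463
u₆ = 1.999482 − (-0.013463)·(0.007165)/(0.184893) = 2.000004;  |Δ| = 0.000522
f(2.000004) = 0.000096
u₇ = 2.000004 − 0.000096·(0.000522)/(0.013559) = 2.000000;  |Δ| = 0.000004
|u₇ − u₆| = 0.000004 < 10^{-4}

n = 7, uₙ = 2.0000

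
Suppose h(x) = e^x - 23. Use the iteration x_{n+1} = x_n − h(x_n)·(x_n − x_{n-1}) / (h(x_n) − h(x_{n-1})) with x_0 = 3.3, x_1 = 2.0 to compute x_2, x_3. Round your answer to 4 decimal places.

h(3.3) = 4.112639, h(2.0) = -15.610944
x_2 = 2.000000 − (-15.610944)·(2.000000 − 3.300000) / (-15.610944 − 4.112639) = 2.000000 − (20.294227)/(-19.723583) = 3.028932
h(3.028932) = -2.324859
x_3 = 3.028932 − (-2.324859)·(3.028932 − 2.000000) / (-2.324859 − (-15.610944)) = 3.028932 − (-2.392122)/(13.286085) = 3.208979

3.0289, 3.2090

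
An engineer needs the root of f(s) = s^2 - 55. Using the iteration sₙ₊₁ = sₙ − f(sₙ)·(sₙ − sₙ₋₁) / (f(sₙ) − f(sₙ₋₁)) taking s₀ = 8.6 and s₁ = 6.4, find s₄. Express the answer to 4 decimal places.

f(8.6) = 18.960000, f(6.4) = -14.040000
s₂ = 6.400000 − (-14.040000)·(6.400000 − 8.600000) / (-14.040000 − 18.960000) = 6.400000 − (30.888000)/(-33.000000) = 7.336000
f(7.336000) = -1.183104
s₃ = 7.336000 − (-1.183104)·(7.336000 − 6.400000) / (-1.183104 − (-14.040000)) = 7.336000 − (-1.107385)/(12.856896) = 7.422132
f(7.422132) = 0.088038
s₄ = 7.422132 − 0.088038·(7.422132 − 7.336000) / (0.088038 − (-1.183104)) = 7.422132 − (0.007583)/(1.271142) = 7.416166

7.4162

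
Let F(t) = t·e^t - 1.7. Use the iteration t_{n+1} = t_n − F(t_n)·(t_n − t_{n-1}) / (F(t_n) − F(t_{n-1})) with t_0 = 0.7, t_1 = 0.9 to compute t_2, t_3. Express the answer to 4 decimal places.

0.7722, 0.7789

F(0.7) = -0.290373, F(0.9) = 0.513643
t_2 = 0.900000 − 0.513643·(0.900000 − 0.700000) / (0.513643 − (-0.290373)) = 0.900000 − (0.102729)/(0.804016) = 0.772231
F(0.772231) = -0.028438
t_3 = 0.772231 − (-0.028438)·(0.772231 − 0.900000) / (-0.028438 − 0.513643) = 0.772231 − (0.003633)/(-0.542080) = 0.778933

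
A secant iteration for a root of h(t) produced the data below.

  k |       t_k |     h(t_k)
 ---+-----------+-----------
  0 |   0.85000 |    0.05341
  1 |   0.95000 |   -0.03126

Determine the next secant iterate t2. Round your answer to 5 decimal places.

0.91308

t2 = 0.95000 − (-0.03126)·(0.95000 − 0.85000) / (-0.03126 − 0.05341)
   = 0.95000 − (-0.0031260)/(-0.0846700) = 0.9130802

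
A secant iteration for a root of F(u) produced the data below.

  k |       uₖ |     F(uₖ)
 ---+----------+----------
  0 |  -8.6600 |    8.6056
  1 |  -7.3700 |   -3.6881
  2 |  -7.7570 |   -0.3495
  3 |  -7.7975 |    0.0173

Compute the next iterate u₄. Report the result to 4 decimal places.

-7.7956

u₄ = -7.7975 − 0.0173·(-7.7975 − (-7.7570)) / (0.0173 − (-0.3495))
   = -7.7975 − (-0.000701)/(0.366800) = -7.795590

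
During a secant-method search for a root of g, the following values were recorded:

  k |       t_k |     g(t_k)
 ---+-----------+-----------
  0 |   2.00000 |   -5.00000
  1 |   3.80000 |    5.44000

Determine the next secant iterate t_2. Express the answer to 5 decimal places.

2.86207

t_2 = 3.80000 − 5.44000·(3.80000 − 2.00000) / (5.44000 − (-5.00000))
   = 3.80000 − (9.7920000)/(10.4400000) = 2.8620690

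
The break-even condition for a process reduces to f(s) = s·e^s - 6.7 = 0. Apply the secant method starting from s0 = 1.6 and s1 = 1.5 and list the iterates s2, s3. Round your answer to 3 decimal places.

f(1.6) = 1.22485, f(1.5) = 0.02253
s2 = 1.50000 − 0.02253·(1.50000 − 1.60000) / (0.02253 − 1.22485) = 1.50000 − (-0.00225)/(-1.20232) = 1.49813
f(1.49813) = 0.00156
s3 = 1.49813 − 0.00156·(1.49813 − 1.50000) / (0.00156 − 0.02253) = 1.49813 − (0.00000)/(-0.02097) = 1.49799

1.498, 1.498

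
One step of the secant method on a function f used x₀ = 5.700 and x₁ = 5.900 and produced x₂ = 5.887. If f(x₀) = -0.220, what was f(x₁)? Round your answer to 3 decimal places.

The secant line through (5.700, -0.220) and (5.900, f(x₁)) crosses zero at x₂ = 5.887.
So (5.700, -0.220), (5.900, f(x₁)), (5.887, 0) are collinear:
f(x₁) = -0.220 · (5.900 − 5.887) / (5.700 − 5.887) = -0.220 · (0.01300)/(-0.18700) = 0.01529

0.015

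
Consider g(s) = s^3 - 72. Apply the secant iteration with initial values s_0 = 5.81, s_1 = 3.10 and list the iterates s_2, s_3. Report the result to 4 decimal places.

g(5.81) = 124.122941, g(3.10) = -42.209000
s_2 = 3.100000 − (-42.209000)·(3.100000 − 5.810000) / (-42.209000 − 124.122941) = 3.100000 − (114.386390)/(-166.331941) = 3.787699
g(3.787699) = -17.659135
s_3 = 3.787699 − (-17.659135)·(3.787699 − 3.100000) / (-17.659135 − (-42.209000)) = 3.787699 − (-12.144178)/(24.549865) = 4.282373

3.7877, 4.2824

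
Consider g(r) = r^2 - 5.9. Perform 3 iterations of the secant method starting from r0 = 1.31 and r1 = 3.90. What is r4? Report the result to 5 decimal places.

g(1.31) = -4.1839000, g(3.90) = 9.3100000
r2 = 3.9000000 − 9.3100000·(3.9000000 − 1.3100000) / (9.3100000 − (-4.1839000)) = 3.9000000 − (24.1129000)/(13.4939000) = 2.1130518
g(2.1130518) = -1.4350120
r3 = 2.1130518 − (-1.4350120)·(2.1130518 − 3.9000000) / (-1.4350120 − 9.3100000) = 2.1130518 − (2.5642921)/(-10.7450120) = 2.3517014
g(2.3517014) = -0.3695007
r4 = 2.3517014 − (-0.3695007)·(2.3517014 − 2.1130518) / (-0.3695007 − (-1.4350120)) = 2.3517014 − (-0.0881812)/(1.0655112) = 2.4344609

2.43446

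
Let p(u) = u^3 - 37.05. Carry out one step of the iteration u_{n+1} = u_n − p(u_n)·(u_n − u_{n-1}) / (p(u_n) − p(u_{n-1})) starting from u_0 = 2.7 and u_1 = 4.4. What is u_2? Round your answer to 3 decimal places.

3.151

p(2.7) = -17.36700, p(4.4) = 48.13400
u_2 = 4.40000 − 48.13400·(4.40000 − 2.70000) / (48.13400 − (-17.36700)) = 4.40000 − (81.82780)/(65.50100) = 3.15074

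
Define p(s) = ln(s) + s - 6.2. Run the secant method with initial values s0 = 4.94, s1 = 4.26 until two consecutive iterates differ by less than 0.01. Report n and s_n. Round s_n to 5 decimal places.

p(4.94) = 0.3373653, p(4.26) = -0.4907308
s2 = 4.2600000 − (-0.4907308)·(-0.6800000)/(-0.8280962) = 4.6629689;  |Δ| = 0.4029689
p(4.6629689) = 0.0026212
s3 = 4.6629689 − 0.0026212·(0.4029689)/(0.4933520) = 4.6608279;  |Δ| = 0.0021410
|s3 − s2| = 0.0021410 < 0.01

n = 3, s_n = 4.66083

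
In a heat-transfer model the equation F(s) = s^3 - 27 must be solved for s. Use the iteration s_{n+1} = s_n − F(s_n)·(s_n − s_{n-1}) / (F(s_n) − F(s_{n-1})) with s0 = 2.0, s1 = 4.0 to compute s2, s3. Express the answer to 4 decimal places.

F(2.0) = -19.000000, F(4.0) = 37.000000
s2 = 4.000000 − 37.000000·(4.000000 − 2.000000) / (37.000000 − (-19.000000)) = 4.000000 − (74.000000)/(56.000000) = 2.678571
F(2.678571) = -7.781933
s3 = 2.678571 − (-7.781933)·(2.678571 − 4.000000) / (-7.781933 − 37.000000) = 2.678571 − (10.283269)/(-44.781933) = 2.908201

2.6786, 2.9082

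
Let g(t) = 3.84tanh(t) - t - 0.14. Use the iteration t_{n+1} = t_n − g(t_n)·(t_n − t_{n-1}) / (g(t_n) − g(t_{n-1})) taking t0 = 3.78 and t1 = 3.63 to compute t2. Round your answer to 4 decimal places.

3.6952

g(3.78) = -0.083998, g(3.63) = 0.064604
t2 = 3.630000 − 0.064604·(3.630000 − 3.780000) / (0.064604 − (-0.083998)) = 3.630000 − (-0.009691)/(0.148602) = 3.695212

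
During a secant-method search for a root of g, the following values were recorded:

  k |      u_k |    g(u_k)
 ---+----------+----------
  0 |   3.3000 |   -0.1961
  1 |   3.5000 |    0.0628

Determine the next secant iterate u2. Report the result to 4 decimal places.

3.4515

u2 = 3.5000 − 0.0628·(3.5000 − 3.3000) / (0.0628 − (-0.1961))
   = 3.5000 − (0.012560)/(0.258900) = 3.451487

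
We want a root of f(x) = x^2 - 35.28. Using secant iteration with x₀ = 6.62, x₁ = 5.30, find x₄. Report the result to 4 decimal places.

f(6.62) = 8.544400, f(5.30) = -7.190000
x₂ = 5.300000 − (-7.190000)·(5.300000 − 6.620000) / (-7.190000 − 8.544400) = 5.300000 − (9.490800)/(-15.734400) = 5.903188
f(5.903188) = -0.432372
x₃ = 5.903188 − (-0.432372)·(5.903188 − 5.300000) / (-0.432372 − (-7.190000)) = 5.903188 − (-0.260802)/(6.757628) = 5.941782
f(5.941782) = 0.024769
x₄ = 5.941782 − 0.024769·(5.941782 − 5.903188) / (0.024769 − (-0.432372)) = 5.941782 − (0.000956)/(0.457141) = 5.939691

5.9397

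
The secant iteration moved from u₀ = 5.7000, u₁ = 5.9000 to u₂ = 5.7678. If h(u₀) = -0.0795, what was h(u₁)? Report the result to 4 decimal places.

The secant line through (5.7000, -0.0795) and (5.9000, h(u₁)) crosses zero at u₂ = 5.7678.
So (5.7000, -0.0795), (5.9000, h(u₁)), (5.7678, 0) are collinear:
h(u₁) = -0.0795 · (5.9000 − 5.7678) / (5.7000 − 5.7678) = -0.0795 · (0.132200)/(-0.067800) = 0.155013

0.1550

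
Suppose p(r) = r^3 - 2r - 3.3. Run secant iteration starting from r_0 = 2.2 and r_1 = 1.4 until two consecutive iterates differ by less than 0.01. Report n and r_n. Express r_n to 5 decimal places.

p(2.2) = 2.9480000, p(1.4) = -3.3560000
r_2 = 1.4000000 − (-3.3560000)·(-0.8000000)/(-6.3040000) = 1.8258883;  |Δ| = 0.4258883
p(1.8258883) = -0.8645057
r_3 = 1.8258883 − (-0.8645057)·(0.4258883)/(2.4914943) = 1.9736642;  |Δ| = 0.1477759
p(1.9736642) = 0.4407856
r_4 = 1.9736642 − 0.4407856·(0.1477759)/(1.3052913) = 1.9237616;  |Δ| = 0.0499027
p(1.9237616) = -0.0279534
r_5 = 1.9237616 − (-0.0279534)·(-0.0499027)/(-0.4687391) = 1.9267376;  |Δ| = 0.0029760
|r_5 − r_4| = 0.0029760 < 0.01

n = 5, r_n = 1.92674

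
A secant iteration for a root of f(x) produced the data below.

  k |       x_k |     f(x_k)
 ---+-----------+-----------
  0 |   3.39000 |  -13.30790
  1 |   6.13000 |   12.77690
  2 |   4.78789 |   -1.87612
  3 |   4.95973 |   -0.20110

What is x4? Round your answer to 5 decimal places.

4.98036

x4 = 4.95973 − (-0.20110)·(4.95973 − 4.78789) / (-0.20110 − (-1.87612))
   = 4.95973 − (-0.0345570)/(1.6750200) = 4.9803608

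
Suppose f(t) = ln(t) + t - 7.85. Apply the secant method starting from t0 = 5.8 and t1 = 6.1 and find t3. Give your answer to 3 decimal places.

6.050

f(5.8) = -0.29214, f(6.1) = 0.05829
t2 = 6.10000 − 0.05829·(6.10000 − 5.80000) / (0.05829 − (-0.29214)) = 6.10000 − (0.01749)/(0.35043) = 6.05010
f(6.05010) = 0.00017
t3 = 6.05010 − 0.00017·(6.05010 − 6.10000) / (0.00017 − 0.05829) = 6.05010 − (-0.00001)/(-0.05811) = 6.04995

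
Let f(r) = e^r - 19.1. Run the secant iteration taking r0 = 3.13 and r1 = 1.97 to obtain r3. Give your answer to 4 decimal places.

3.0069

f(3.13) = 3.773980, f(1.97) = -11.929324
r2 = 1.970000 − (-11.929324)·(1.970000 − 3.130000) / (-11.929324 − 3.773980) = 1.970000 − (13.838015)/(-15.703303) = 2.851217
f(2.851217) = -1.791169
r3 = 2.851217 − (-1.791169)·(2.851217 − 1.970000) / (-1.791169 − (-11.929324)) = 2.851217 − (-1.578408)/(10.138155) = 3.006907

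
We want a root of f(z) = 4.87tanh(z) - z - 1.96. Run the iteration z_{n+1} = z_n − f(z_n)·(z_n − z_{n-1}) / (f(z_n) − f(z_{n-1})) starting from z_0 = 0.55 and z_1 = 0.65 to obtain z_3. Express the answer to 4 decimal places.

0.5778

f(0.55) = -0.072467, f(0.65) = 0.174033
z_2 = 0.650000 − 0.174033·(0.650000 − 0.550000) / (0.174033 − (-0.072467)) = 0.650000 − (0.017403)/(0.246499) = 0.579398
f(0.579398) = 0.003852
z_3 = 0.579398 − 0.003852·(0.579398 − 0.650000) / (0.003852 − 0.174033) = 0.579398 − (-0.000272)/(-0.170181) = 0.577800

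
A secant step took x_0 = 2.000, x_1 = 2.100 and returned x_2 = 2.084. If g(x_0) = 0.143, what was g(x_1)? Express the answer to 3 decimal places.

The secant line through (2.000, 0.143) and (2.100, g(x_1)) crosses zero at x_2 = 2.084.
So (2.000, 0.143), (2.100, g(x_1)), (2.084, 0) are collinear:
g(x_1) = 0.143 · (2.100 − 2.084) / (2.000 − 2.084) = 0.143 · (0.01600)/(-0.08400) = -0.02724

-0.027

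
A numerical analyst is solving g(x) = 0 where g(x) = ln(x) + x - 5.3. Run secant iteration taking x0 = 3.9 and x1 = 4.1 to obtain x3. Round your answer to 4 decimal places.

3.9311

g(3.9) = -0.039023, g(4.1) = 0.210987
x2 = 4.100000 − 0.210987·(4.100000 − 3.900000) / (0.210987 − (-0.039023)) = 4.100000 − (0.042197)/(0.250010) = 3.931217
g(3.931217) = 0.000167
x3 = 3.931217 − 0.000167·(3.931217 − 4.100000) / (0.000167 − 0.210987) = 3.931217 − (-0.000028)/(-0.210820) = 3.931084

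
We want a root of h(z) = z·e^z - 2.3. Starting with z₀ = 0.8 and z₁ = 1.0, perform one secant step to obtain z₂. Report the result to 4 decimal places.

h(0.8) = -0.519567, h(1.0) = 0.418282
z₂ = 1.000000 − 0.418282·(1.000000 − 0.800000) / (0.418282 − (-0.519567)) = 1.000000 − (0.083656)/(0.937849) = 0.910800

0.9108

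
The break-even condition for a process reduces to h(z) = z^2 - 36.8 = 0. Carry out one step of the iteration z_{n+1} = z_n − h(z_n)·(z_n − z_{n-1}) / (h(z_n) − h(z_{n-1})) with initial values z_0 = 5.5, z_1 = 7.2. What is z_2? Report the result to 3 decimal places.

6.016

h(5.5) = -6.55000, h(7.2) = 15.04000
z_2 = 7.20000 − 15.04000·(7.20000 − 5.50000) / (15.04000 − (-6.55000)) = 7.20000 − (25.56800)/(21.59000) = 6.01575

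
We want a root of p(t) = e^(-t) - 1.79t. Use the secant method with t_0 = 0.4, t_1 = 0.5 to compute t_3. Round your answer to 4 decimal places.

p(0.4) = -0.045680, p(0.5) = -0.288469
t_2 = 0.500000 − (-0.288469)·(0.500000 − 0.400000) / (-0.288469 − (-0.045680)) = 0.500000 − (-0.028847)/(-0.242789) = 0.381185
p(0.381185) = 0.000729
t_3 = 0.381185 − 0.000729·(0.381185 − 0.500000) / (0.000729 − (-0.288469)) = 0.381185 − (-0.000087)/(0.289199) = 0.381485

0.3815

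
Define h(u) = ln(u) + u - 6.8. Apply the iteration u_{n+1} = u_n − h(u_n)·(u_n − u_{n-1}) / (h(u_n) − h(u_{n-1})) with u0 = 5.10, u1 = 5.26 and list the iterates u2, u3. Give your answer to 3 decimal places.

5.159, 5.159

h(5.10) = -0.07076, h(5.26) = 0.12013
u2 = 5.26000 − 0.12013·(5.26000 − 5.10000) / (0.12013 − (-0.07076)) = 5.26000 − (0.01922)/(0.19089) = 5.15931
h(5.15931) = 0.00011
u3 = 5.15931 − 0.00011·(5.15931 − 5.26000) / (0.00011 − 0.12013) = 5.15931 − (-0.00001)/(-0.12002) = 5.15922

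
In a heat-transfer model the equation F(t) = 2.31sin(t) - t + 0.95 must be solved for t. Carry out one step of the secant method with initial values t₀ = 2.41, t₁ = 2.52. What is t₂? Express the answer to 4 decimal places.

F(2.41) = 0.083208, F(2.52) = -0.224816
t₂ = 2.520000 − (-0.224816)·(2.520000 − 2.410000) / (-0.224816 − 0.083208) = 2.520000 − (-0.024730)/(-0.308025) = 2.439715

2.4397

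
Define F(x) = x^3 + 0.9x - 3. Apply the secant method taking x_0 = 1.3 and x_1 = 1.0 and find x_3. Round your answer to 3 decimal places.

1.238

F(1.3) = 0.36700, F(1.0) = -1.10000
x_2 = 1.00000 − (-1.10000)·(1.00000 − 1.30000) / (-1.10000 − 0.36700) = 1.00000 − (0.33000)/(-1.46700) = 1.22495
F(1.22495) = -0.05951
x_3 = 1.22495 − (-0.05951)·(1.22495 − 1.00000) / (-0.05951 − (-1.10000)) = 1.22495 − (-0.01339)/(1.04049) = 1.23781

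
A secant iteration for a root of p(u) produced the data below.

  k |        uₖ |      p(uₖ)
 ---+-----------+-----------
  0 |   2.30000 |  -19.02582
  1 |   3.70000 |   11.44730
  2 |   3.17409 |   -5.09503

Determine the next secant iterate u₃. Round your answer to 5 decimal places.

u₃ = 3.17409 − (-5.09503)·(3.17409 − 3.70000) / (-5.09503 − 11.44730)
   = 3.17409 − (2.6795272)/(-16.5423300) = 3.3360700

3.33607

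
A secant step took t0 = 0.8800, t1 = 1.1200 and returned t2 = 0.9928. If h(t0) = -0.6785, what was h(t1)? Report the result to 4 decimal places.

0.7651

The secant line through (0.8800, -0.6785) and (1.1200, h(t1)) crosses zero at t2 = 0.9928.
So (0.8800, -0.6785), (1.1200, h(t1)), (0.9928, 0) are collinear:
h(t1) = -0.6785 · (1.1200 − 0.9928) / (0.8800 − 0.9928) = -0.6785 · (0.127200)/(-0.112800) = 0.765117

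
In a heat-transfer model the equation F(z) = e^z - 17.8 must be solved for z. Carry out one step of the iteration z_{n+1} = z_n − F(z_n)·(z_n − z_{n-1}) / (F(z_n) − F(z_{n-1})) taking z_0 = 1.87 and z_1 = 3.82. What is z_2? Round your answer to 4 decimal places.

F(1.87) = -11.311704, F(3.82) = 27.804208
z_2 = 3.820000 − 27.804208·(3.820000 − 1.870000) / (27.804208 − (-11.311704)) = 3.820000 − (54.218206)/(39.115912) = 2.433909

2.4339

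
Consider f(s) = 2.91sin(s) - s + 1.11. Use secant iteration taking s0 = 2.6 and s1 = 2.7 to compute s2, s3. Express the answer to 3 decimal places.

f(2.6) = 0.01011, f(2.7) = -0.34632
s2 = 2.70000 − (-0.34632)·(2.70000 − 2.60000) / (-0.34632 − 0.01011) = 2.70000 − (-0.03463)/(-0.35643) = 2.60284
f(2.60284) = 0.00019
s3 = 2.60284 − 0.00019·(2.60284 − 2.70000) / (0.00019 − (-0.34632)) = 2.60284 − (-0.00002)/(0.34652) = 2.60289

2.603, 2.603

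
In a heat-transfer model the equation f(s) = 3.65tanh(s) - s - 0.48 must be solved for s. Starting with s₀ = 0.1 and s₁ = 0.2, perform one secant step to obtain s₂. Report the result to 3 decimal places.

0.184

f(0.1) = -0.21621, f(0.2) = 0.04042
s₂ = 0.20000 − 0.04042·(0.20000 − 0.10000) / (0.04042 − (-0.21621)) = 0.20000 − (0.00404)/(0.25663) = 0.18425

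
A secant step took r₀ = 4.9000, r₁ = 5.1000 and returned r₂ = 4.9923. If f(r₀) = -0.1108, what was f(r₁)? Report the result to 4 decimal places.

The secant line through (4.9000, -0.1108) and (5.1000, f(r₁)) crosses zero at r₂ = 4.9923.
So (4.9000, -0.1108), (5.1000, f(r₁)), (4.9923, 0) are collinear:
f(r₁) = -0.1108 · (5.1000 − 4.9923) / (4.9000 − 4.9923) = -0.1108 · (0.107700)/(-0.092300) = 0.129287

0.1293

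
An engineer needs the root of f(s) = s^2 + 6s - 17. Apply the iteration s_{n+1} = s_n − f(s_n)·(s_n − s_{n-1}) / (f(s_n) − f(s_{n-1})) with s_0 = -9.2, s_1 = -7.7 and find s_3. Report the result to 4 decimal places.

f(-9.2) = 12.440000, f(-7.7) = -3.910000
s_2 = -7.700000 − (-3.910000)·(-7.700000 − (-9.200000)) / (-3.910000 − 12.440000) = -7.700000 − (-5.865000)/(-16.350000) = -8.058716
f(-8.058716) = -0.409397
s_3 = -8.058716 − (-0.409397)·(-8.058716 − (-7.700000)) / (-0.409397 − (-3.910000)) = -8.058716 − (0.146857)/(3.500603) = -8.100667

-8.1007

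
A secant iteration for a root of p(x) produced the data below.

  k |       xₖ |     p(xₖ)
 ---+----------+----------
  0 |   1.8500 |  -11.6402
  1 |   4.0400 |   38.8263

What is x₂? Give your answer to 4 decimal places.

x₂ = 4.0400 − 38.8263·(4.0400 − 1.8500) / (38.8263 − (-11.6402))
   = 4.0400 − (85.029597)/(50.466500) = 2.355128

2.3551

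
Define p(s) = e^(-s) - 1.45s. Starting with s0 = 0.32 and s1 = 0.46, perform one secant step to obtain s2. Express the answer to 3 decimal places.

p(0.32) = 0.26215, p(0.46) = -0.03572
s2 = 0.46000 − (-0.03572)·(0.46000 − 0.32000) / (-0.03572 − 0.26215) = 0.46000 − (-0.00500)/(-0.29787) = 0.44321

0.443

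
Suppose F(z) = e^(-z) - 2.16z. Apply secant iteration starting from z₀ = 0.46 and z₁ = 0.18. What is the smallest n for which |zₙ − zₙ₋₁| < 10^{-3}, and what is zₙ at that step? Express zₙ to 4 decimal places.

F(0.46) = -0.362316, F(0.18) = 0.446470
z₂ = 0.180000 − 0.446470·(-0.280000)/(0.808787) = 0.334567;  |Δ| = 0.154567
F(0.334567) = -0.007017
z₃ = 0.334567 − (-0.007017)·(0.154567)/(-0.453487) = 0.332175;  |Δ| = 0.002392
F(0.332175) = -0.000137
z₄ = 0.332175 − (-0.000137)·(-0.002392)/(0.006879) = 0.332128;  |Δ| = 0.000048
|z₄ − z₃| = 0.000048 < 10^{-3}

n = 4, zₙ = 0.3321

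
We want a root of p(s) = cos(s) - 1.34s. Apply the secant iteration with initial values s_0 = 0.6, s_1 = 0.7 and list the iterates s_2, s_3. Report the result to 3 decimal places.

0.611, 0.611

p(0.6) = 0.02134, p(0.7) = -0.17316
s_2 = 0.70000 − (-0.17316)·(0.70000 − 0.60000) / (-0.17316 − 0.02134) = 0.70000 − (-0.01732)/(-0.19449) = 0.61097
p(0.61097) = 0.00039
s_3 = 0.61097 − 0.00039·(0.61097 − 0.70000) / (0.00039 − (-0.17316)) = 0.61097 − (-0.00003)/(0.17355) = 0.61117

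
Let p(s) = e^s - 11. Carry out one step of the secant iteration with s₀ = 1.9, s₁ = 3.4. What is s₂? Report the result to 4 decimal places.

2.1780

p(1.9) = -4.314106, p(3.4) = 18.964100
s₂ = 3.400000 − 18.964100·(3.400000 − 1.900000) / (18.964100 − (-4.314106)) = 3.400000 − (28.446150)/(23.278206) = 2.177992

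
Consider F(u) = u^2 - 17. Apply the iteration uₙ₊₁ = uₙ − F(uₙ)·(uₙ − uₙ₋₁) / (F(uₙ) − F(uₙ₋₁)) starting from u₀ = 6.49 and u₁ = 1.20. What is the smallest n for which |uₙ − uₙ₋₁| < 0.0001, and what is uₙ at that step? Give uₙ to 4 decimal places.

n = 7, uₙ = 4.1231

F(6.49) = 25.120100, F(1.20) = -15.560000
u₂ = 1.200000 − (-15.560000)·(-5.290000)/(-40.680100) = 3.223407;  |Δ| = 2.023407
F(3.223407) = -6.609647
u₃ = 3.223407 − (-6.609647)·(2.023407)/(8.950353) = 4.717651;  |Δ| = 1.494243
F(4.717651) = 5.256226
u₄ = 4.717651 − 5.256226·(1.494243)/(11.865874) = 4.055745;  |Δ| = 0.661905
F(4.055745) = -0.550929
u₅ = 4.055745 − (-0.550929)·(-0.661905)/(-5.807155) = 4.118541;  |Δ| = 0.062795
F(4.118541) = -0.037621
u₆ = 4.118541 − (-0.037621)·(0.062795)/(0.513308) = 4.123143;  |Δ| = 0.004602
F(4.123143) = 0.000310
u₇ = 4.123143 − 0.000310·(0.004602)/(0.037932) = 4.123106;  |Δ| = 0.000038
|u₇ − u₆| = 0.000038 < 0.0001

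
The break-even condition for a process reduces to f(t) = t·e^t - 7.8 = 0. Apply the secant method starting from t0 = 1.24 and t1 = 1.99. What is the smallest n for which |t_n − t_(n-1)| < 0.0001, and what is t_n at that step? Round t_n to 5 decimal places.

n = 6, t_n = 1.59024

f(1.24) = -3.5150393, f(1.99) = 6.7579122
t2 = 1.9900000 − 6.7579122·(0.7500000)/(10.2729515) = 1.4966234;  |Δ| = 0.4933766
f(1.4966234) = -1.1152096
t3 = 1.4966234 − (-1.1152096)·(-0.4933766)/(-7.8731218) = 1.5665090;  |Δ| = 0.0698857
f(1.5665090) = -0.2965821
t4 = 1.5665090 − (-0.2965821)·(0.0698857)/(0.8186275) = 1.5918280;  |Δ| = 0.0253190
f(1.5918280) = 0.0202077
t5 = 1.5918280 − 0.0202077·(0.0253190)/(0.3167898) = 1.5902130;  |Δ| = 0.0016151
f(1.5902130) = -0.0003339
t6 = 1.5902130 − (-0.0003339)·(-0.0016151)/(-0.0205416) = 1.5902392;  |Δ| = 0.0000263
|t6 − t5| = 0.0000263 < 0.0001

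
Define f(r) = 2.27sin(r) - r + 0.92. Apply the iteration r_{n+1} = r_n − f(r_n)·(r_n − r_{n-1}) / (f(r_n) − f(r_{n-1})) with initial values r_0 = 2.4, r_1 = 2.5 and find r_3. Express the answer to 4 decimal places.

f(2.4) = 0.053301, f(2.5) = -0.221468
r_2 = 2.500000 − (-0.221468)·(2.500000 − 2.400000) / (-0.221468 − 0.053301) = 2.500000 − (-0.022147)/(-0.274770) = 2.419399
f(2.419399) = 0.001145
r_3 = 2.419399 − 0.001145·(2.419399 − 2.500000) / (0.001145 − (-0.221468)) = 2.419399 − (-0.000092)/(0.222614) = 2.419813

2.4198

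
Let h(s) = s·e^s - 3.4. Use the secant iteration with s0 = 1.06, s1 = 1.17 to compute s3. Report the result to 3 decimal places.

h(1.06) = -0.34045, h(1.17) = 0.36973
s2 = 1.17000 − 0.36973·(1.17000 − 1.06000) / (0.36973 − (-0.34045)) = 1.17000 − (0.04067)/(0.71018) = 1.11273
h(1.11273) = -0.01434
s3 = 1.11273 − (-0.01434)·(1.11273 − 1.17000) / (-0.01434 − 0.36973) = 1.11273 − (0.00082)/(-0.38407) = 1.11487

1.115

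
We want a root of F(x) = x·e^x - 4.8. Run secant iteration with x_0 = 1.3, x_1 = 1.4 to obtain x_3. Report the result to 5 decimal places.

1.30352

F(1.3) = -0.0299143, F(1.4) = 0.8772800
x_2 = 1.4000000 − 0.8772800·(1.4000000 − 1.3000000) / (0.8772800 − (-0.0299143)) = 1.4000000 − (0.0877280)/(0.9071943) = 1.3032975
F(1.3032975) = -0.0020199
x_3 = 1.3032975 − (-0.0020199)·(1.3032975 − 1.4000000) / (-0.0020199 − 0.8772800) = 1.3032975 − (0.0001953)/(-0.8792999) = 1.3035196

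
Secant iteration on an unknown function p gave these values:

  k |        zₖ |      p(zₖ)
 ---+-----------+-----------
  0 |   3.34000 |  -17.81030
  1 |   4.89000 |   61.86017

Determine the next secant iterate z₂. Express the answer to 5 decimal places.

3.68650

z₂ = 4.89000 − 61.86017·(4.89000 − 3.34000) / (61.86017 − (-17.81030))
   = 4.89000 − (95.8832635)/(79.6704700) = 3.6865018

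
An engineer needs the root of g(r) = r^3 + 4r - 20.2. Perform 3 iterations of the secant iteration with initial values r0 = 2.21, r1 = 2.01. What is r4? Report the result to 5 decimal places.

g(2.21) = -0.5661390, g(2.01) = -4.0393990
r2 = 2.0100000 − (-4.0393990)·(2.0100000 − 2.2100000) / (-4.0393990 − (-0.5661390)) = 2.0100000 − (0.8078798)/(-3.4732600) = 2.2425999
g(2.2425999) = 0.0490041
r3 = 2.2425999 − 0.0490041·(2.2425999 − 2.0100000) / (0.0490041 − (-4.0393990)) = 2.2425999 − (0.0113983)/(4.0884031) = 2.2398119
g(2.2398119) = -0.0041597
r4 = 2.2398119 − (-0.0041597)·(2.2398119 − 2.2425999) / (-0.0041597 − 0.0490041) = 2.2398119 − (0.0000116)/(-0.0531639) = 2.2400300

2.24003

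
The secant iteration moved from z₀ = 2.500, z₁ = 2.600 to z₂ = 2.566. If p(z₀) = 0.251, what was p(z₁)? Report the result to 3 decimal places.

-0.129

The secant line through (2.500, 0.251) and (2.600, p(z₁)) crosses zero at z₂ = 2.566.
So (2.500, 0.251), (2.600, p(z₁)), (2.566, 0) are collinear:
p(z₁) = 0.251 · (2.600 − 2.566) / (2.500 − 2.566) = 0.251 · (0.03400)/(-0.06600) = -0.12930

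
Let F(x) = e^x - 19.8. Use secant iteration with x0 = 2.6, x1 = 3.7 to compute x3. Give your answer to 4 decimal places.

F(2.6) = -6.336262, F(3.7) = 20.647304
x2 = 3.700000 − 20.647304·(3.700000 − 2.600000) / (20.647304 − (-6.336262)) = 3.700000 − (22.712035)/(26.983566) = 2.858301
F(2.858301) = -2.368111
x3 = 2.858301 − (-2.368111)·(2.858301 − 3.700000) / (-2.368111 − 20.647304) = 2.858301 − (1.993236)/(-23.015415) = 2.944906

2.9449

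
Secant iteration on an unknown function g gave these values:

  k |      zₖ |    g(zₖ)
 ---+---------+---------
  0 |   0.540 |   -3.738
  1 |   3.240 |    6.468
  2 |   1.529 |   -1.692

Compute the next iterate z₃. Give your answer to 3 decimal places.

z₃ = 1.529 − (-1.692)·(1.529 − 3.240) / (-1.692 − 6.468)
   = 1.529 − (2.89501)/(-8.16000) = 1.88378

1.884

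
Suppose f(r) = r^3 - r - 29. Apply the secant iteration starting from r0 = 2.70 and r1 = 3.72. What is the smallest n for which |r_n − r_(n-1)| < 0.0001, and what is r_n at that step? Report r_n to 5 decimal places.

f(2.70) = -12.0170000, f(3.72) = 18.7588480
r2 = 3.7200000 − 18.7588480·(1.0200000)/(30.7758480) = 3.0982779;  |Δ| = 0.6217221
f(3.0982779) = -2.3568986
r3 = 3.0982779 − (-2.3568986)·(-0.6217221)/(-21.1157466) = 3.1676733;  |Δ| = 0.0693954
f(3.1676733) = -0.3827509
r4 = 3.1676733 − (-0.3827509)·(0.0693954)/(1.9741477) = 3.1811278;  |Δ| = 0.0134545
f(3.1811278) = 0.0105307
r5 = 3.1811278 − 0.0105307·(0.0134545)/(0.3932816) = 3.1807675;  |Δ| = 0.0003603
f(3.1807675) = -0.0000450
r6 = 3.1807675 − (-0.0000450)·(-0.0003603)/(-0.0105756) = 3.1807691;  |Δ| = 0.0000015
|r6 − r5| = 0.0000015 < 0.0001

n = 6, r_n = 3.18077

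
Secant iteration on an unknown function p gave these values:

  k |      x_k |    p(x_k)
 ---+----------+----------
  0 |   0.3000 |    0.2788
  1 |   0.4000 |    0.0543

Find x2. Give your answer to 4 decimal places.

0.4242

x2 = 0.4000 − 0.0543·(0.4000 − 0.3000) / (0.0543 − 0.2788)
   = 0.4000 − (0.005430)/(-0.224500) = 0.424187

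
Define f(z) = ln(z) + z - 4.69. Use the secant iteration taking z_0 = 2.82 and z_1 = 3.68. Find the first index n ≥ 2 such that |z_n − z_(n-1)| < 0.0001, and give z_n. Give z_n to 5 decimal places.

f(2.82) = -0.8332631, f(3.68) = 0.2929128
z_2 = 3.6800000 − 0.2929128·(0.8600000)/(1.1261759) = 3.4563183;  |Δ| = 0.2236817
f(3.4563183) = 0.0065222
z_3 = 3.4563183 − 0.0065222·(-0.2236817)/(-0.2863905) = 3.4512242;  |Δ| = 0.0050941
f(3.4512242) = -0.0000468
z_4 = 3.4512242 − (-0.0000468)·(-0.0050941)/(-0.0065690) = 3.4512605;  |Δ| = 0.0000363
|z_4 − z_3| = 0.0000363 < 0.0001

n = 4, z_n = 3.45126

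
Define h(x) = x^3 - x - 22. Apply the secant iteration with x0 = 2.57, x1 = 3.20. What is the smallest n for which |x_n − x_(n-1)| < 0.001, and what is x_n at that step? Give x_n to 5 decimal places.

n = 5, x_n = 2.92093

h(2.57) = -7.5954070, h(3.20) = 7.5680000
x2 = 3.2000000 − 7.5680000·(0.6300000)/(15.1634070) = 2.8855693;  |Δ| = 0.3144307
h(2.8855693) = -0.8588461
x3 = 2.8855693 − (-0.8588461)·(-0.3144307)/(-8.4268461) = 2.9176154;  |Δ| = 0.0320461
h(2.9176154) = -0.0814727
x4 = 2.9176154 − (-0.0814727)·(0.0320461)/(0.7773733) = 2.9209740;  |Δ| = 0.0033586
h(2.9209740) = 0.0010374
x5 = 2.9209740 − 0.0010374·(0.0033586)/(0.0825101) = 2.9209318;  |Δ| = 0.0000422
|x5 − x4| = 0.0000422 < 0.001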